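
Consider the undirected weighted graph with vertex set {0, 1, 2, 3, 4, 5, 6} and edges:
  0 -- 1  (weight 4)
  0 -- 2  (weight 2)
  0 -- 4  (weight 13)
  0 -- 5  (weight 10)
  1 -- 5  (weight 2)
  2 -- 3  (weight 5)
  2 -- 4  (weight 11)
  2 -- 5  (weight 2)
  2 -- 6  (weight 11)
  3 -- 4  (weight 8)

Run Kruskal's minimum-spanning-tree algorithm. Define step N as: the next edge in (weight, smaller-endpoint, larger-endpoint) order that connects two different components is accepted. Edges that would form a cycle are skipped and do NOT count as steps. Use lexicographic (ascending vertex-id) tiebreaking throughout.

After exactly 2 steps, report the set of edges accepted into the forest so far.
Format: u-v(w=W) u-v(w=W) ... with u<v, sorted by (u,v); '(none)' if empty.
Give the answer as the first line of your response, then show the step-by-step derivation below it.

0-2(w=2) 1-5(w=2)

step 1: add edge 0-2 (w=2); MST = {0-2(w=2)}
step 2: add edge 1-5 (w=2); MST = {0-2(w=2) 1-5(w=2)}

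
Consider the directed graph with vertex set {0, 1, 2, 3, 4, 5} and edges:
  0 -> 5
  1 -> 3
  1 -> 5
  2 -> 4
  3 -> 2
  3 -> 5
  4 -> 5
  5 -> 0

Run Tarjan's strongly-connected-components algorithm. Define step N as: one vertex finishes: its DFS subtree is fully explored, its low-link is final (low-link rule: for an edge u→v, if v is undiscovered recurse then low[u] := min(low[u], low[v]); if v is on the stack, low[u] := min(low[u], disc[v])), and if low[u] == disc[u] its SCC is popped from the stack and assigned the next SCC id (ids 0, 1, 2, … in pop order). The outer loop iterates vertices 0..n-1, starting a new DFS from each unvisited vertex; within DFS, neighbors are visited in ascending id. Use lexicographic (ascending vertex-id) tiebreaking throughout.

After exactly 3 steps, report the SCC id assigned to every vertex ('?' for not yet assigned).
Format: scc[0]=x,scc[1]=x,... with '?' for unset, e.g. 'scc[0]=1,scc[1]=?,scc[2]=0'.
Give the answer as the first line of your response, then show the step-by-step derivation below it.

scc[0]=0,scc[1]=?,scc[2]=?,scc[3]=?,scc[4]=1,scc[5]=0

step 1: low=(low[0]=0,low[1]=?,low[2]=?,low[3]=?,low[4]=?,low[5]=0); scc=(scc[0]=?,scc[1]=?,scc[2]=?,scc[3]=?,scc[4]=?,scc[5]=?)
step 2: low=(low[0]=0,low[1]=?,low[2]=?,low[3]=?,low[4]=?,low[5]=0); scc=(scc[0]=0,scc[1]=?,scc[2]=?,scc[3]=?,scc[4]=?,scc[5]=0)
step 3: low=(low[0]=0,low[1]=2,low[2]=4,low[3]=3,low[4]=5,low[5]=0); scc=(scc[0]=0,scc[1]=?,scc[2]=?,scc[3]=?,scc[4]=1,scc[5]=0)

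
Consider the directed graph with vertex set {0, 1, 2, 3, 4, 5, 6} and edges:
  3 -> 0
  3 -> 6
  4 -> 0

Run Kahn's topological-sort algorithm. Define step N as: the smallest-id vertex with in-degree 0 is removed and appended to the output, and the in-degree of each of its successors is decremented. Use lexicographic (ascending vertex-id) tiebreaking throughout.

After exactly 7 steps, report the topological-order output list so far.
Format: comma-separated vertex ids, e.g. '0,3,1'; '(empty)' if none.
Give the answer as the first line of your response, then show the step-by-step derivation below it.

1,2,3,4,0,5,6

step 1: output 1; order=[1]; indeg=(2,0,0,0,0,0,1)
step 2: output 2; order=[1,2]; indeg=(2,0,0,0,0,0,1)
step 3: output 3; order=[1,2,3]; indeg=(1,0,0,0,0,0,0)
step 4: output 4; order=[1,2,3,4]; indeg=(0,0,0,0,0,0,0)
step 5: output 0; order=[1,2,3,4,0]; indeg=(0,0,0,0,0,0,0)
step 6: output 5; order=[1,2,3,4,0,5]; indeg=(0,0,0,0,0,0,0)
step 7: output 6; order=[1,2,3,4,0,5,6]; indeg=(0,0,0,0,0,0,0)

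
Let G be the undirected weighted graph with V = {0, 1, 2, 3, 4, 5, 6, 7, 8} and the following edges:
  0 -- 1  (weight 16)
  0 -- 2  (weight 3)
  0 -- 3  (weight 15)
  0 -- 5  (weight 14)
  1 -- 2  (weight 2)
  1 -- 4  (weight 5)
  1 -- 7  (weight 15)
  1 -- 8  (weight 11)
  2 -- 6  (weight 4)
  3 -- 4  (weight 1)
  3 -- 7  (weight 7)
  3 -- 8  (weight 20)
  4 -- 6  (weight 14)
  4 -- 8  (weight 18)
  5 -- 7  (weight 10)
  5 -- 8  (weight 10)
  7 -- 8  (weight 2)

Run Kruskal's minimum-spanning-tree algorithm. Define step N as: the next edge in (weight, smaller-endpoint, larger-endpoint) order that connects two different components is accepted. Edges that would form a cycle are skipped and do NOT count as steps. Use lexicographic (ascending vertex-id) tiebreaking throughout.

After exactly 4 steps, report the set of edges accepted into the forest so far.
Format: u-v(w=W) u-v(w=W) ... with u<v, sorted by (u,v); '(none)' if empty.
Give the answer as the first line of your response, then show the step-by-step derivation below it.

0-2(w=3) 1-2(w=2) 3-4(w=1) 7-8(w=2)

step 1: add edge 3-4 (w=1); MST = {3-4(w=1)}
step 2: add edge 1-2 (w=2); MST = {1-2(w=2) 3-4(w=1)}
step 3: add edge 7-8 (w=2); MST = {1-2(w=2) 3-4(w=1) 7-8(w=2)}
step 4: add edge 0-2 (w=3); MST = {0-2(w=3) 1-2(w=2) 3-4(w=1) 7-8(w=2)}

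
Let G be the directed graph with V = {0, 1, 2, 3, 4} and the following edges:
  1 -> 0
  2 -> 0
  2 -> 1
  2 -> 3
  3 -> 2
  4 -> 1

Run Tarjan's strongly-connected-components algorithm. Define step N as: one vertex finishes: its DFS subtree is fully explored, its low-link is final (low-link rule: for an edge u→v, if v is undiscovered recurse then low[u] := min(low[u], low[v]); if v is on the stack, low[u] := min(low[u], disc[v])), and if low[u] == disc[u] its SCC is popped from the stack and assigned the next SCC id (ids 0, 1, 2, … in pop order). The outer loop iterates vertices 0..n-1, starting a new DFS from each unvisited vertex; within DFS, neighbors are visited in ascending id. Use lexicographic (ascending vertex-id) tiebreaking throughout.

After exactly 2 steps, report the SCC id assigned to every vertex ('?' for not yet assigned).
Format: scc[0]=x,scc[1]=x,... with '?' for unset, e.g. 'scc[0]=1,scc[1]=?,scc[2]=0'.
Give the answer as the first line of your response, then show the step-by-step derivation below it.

scc[0]=0,scc[1]=1,scc[2]=?,scc[3]=?,scc[4]=?

step 1: low=(low[0]=0,low[1]=?,low[2]=?,low[3]=?,low[4]=?); scc=(scc[0]=0,scc[1]=?,scc[2]=?,scc[3]=?,scc[4]=?)
step 2: low=(low[0]=0,low[1]=1,low[2]=?,low[3]=?,low[4]=?); scc=(scc[0]=0,scc[1]=1,scc[2]=?,scc[3]=?,scc[4]=?)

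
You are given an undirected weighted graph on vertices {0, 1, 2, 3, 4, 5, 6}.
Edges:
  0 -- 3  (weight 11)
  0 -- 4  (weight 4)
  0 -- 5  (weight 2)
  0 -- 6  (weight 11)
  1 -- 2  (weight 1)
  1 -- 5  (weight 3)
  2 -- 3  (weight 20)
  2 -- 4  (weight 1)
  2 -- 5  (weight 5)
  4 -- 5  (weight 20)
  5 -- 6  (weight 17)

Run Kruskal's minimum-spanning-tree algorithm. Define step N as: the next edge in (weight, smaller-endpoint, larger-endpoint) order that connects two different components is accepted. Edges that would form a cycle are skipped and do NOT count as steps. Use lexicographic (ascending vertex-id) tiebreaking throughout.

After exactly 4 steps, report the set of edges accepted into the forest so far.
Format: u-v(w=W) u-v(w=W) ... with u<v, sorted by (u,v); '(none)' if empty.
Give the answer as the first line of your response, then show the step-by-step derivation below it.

0-5(w=2) 1-2(w=1) 1-5(w=3) 2-4(w=1)

step 1: add edge 1-2 (w=1); MST = {1-2(w=1)}
step 2: add edge 2-4 (w=1); MST = {1-2(w=1) 2-4(w=1)}
step 3: add edge 0-5 (w=2); MST = {0-5(w=2) 1-2(w=1) 2-4(w=1)}
step 4: add edge 1-5 (w=3); MST = {0-5(w=2) 1-2(w=1) 1-5(w=3) 2-4(w=1)}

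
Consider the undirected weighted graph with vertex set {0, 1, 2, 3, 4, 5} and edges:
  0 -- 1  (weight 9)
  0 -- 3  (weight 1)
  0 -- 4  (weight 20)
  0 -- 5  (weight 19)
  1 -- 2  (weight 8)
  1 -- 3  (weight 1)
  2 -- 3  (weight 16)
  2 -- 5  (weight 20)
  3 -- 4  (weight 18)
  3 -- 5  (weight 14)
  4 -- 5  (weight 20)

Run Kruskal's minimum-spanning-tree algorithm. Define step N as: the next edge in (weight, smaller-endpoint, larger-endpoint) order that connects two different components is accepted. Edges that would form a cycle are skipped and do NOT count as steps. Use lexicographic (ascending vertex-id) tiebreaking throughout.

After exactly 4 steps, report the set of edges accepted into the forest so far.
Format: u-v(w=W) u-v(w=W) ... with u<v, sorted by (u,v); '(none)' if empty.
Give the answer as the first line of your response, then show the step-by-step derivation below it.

0-3(w=1) 1-2(w=8) 1-3(w=1) 3-5(w=14)

step 1: add edge 0-3 (w=1); MST = {0-3(w=1)}
step 2: add edge 1-3 (w=1); MST = {0-3(w=1) 1-3(w=1)}
step 3: add edge 1-2 (w=8); MST = {0-3(w=1) 1-2(w=8) 1-3(w=1)}
step 4: add edge 3-5 (w=14); MST = {0-3(w=1) 1-2(w=8) 1-3(w=1) 3-5(w=14)}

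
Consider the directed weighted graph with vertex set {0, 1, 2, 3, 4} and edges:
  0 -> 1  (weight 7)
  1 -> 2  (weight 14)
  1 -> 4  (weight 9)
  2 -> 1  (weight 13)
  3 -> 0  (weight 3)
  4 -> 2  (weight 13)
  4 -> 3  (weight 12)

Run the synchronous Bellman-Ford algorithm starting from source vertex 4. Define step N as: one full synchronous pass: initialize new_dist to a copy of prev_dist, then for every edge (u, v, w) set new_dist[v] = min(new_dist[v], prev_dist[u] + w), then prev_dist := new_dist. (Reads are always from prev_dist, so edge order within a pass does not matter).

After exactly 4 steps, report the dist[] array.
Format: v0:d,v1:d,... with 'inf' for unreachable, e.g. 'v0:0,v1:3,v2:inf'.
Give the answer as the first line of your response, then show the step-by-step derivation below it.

v0:15,v1:22,v2:13,v3:12,v4:0

step 1: dist = v0:inf,v1:inf,v2:13,v3:12,v4:0
step 2: dist = v0:15,v1:26,v2:13,v3:12,v4:0
step 3: dist = v0:15,v1:22,v2:13,v3:12,v4:0
step 4: dist = v0:15,v1:22,v2:13,v3:12,v4:0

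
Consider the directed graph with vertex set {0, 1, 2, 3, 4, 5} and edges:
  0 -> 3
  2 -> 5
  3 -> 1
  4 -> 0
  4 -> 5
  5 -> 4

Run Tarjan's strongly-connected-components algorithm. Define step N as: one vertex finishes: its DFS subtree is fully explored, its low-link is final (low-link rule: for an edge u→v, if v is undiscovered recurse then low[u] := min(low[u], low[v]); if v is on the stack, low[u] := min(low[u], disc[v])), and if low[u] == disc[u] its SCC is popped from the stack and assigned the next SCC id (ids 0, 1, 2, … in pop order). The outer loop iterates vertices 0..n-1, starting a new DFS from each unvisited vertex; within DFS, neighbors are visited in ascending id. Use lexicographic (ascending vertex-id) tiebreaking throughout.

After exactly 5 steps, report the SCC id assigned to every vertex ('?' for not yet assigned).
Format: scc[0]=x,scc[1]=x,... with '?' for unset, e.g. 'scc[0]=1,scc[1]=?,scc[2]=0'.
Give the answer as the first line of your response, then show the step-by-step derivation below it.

scc[0]=2,scc[1]=0,scc[2]=?,scc[3]=1,scc[4]=3,scc[5]=3

step 1: low=(low[0]=0,low[1]=2,low[2]=?,low[3]=1,low[4]=?,low[5]=?); scc=(scc[0]=?,scc[1]=0,scc[2]=?,scc[3]=?,scc[4]=?,scc[5]=?)
step 2: low=(low[0]=0,low[1]=2,low[2]=?,low[3]=1,low[4]=?,low[5]=?); scc=(scc[0]=?,scc[1]=0,scc[2]=?,scc[3]=1,scc[4]=?,scc[5]=?)
step 3: low=(low[0]=0,low[1]=2,low[2]=?,low[3]=1,low[4]=?,low[5]=?); scc=(scc[0]=2,scc[1]=0,scc[2]=?,scc[3]=1,scc[4]=?,scc[5]=?)
step 4: low=(low[0]=0,low[1]=2,low[2]=3,low[3]=1,low[4]=4,low[5]=4); scc=(scc[0]=2,scc[1]=0,scc[2]=?,scc[3]=1,scc[4]=?,scc[5]=?)
step 5: low=(low[0]=0,low[1]=2,low[2]=3,low[3]=1,low[4]=4,low[5]=4); scc=(scc[0]=2,scc[1]=0,scc[2]=?,scc[3]=1,scc[4]=3,scc[5]=3)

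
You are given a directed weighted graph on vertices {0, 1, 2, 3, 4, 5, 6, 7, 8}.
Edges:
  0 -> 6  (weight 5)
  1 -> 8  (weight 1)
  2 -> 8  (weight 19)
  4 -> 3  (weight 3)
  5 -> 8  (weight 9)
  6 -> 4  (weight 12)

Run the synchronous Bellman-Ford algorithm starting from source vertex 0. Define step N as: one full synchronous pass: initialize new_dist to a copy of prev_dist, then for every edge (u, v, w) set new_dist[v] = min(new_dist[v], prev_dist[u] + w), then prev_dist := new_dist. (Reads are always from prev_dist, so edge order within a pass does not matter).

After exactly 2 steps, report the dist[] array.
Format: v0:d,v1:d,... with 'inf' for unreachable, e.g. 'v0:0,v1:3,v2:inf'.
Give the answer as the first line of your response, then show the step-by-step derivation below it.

v0:0,v1:inf,v2:inf,v3:inf,v4:17,v5:inf,v6:5,v7:inf,v8:inf

step 1: dist = v0:0,v1:inf,v2:inf,v3:inf,v4:inf,v5:inf,v6:5,v7:inf,v8:inf
step 2: dist = v0:0,v1:inf,v2:inf,v3:inf,v4:17,v5:inf,v6:5,v7:inf,v8:inf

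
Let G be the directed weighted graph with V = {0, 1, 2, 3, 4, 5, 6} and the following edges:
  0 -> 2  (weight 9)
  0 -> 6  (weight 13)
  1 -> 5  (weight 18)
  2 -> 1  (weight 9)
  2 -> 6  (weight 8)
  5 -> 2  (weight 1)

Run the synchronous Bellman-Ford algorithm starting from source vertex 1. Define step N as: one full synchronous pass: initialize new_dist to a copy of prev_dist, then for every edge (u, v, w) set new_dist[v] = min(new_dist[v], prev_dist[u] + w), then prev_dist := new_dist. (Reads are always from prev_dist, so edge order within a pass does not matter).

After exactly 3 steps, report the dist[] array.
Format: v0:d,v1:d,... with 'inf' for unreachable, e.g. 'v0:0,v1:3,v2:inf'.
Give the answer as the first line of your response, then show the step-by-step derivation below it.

v0:inf,v1:0,v2:19,v3:inf,v4:inf,v5:18,v6:27

step 1: dist = v0:inf,v1:0,v2:inf,v3:inf,v4:inf,v5:18,v6:inf
step 2: dist = v0:inf,v1:0,v2:19,v3:inf,v4:inf,v5:18,v6:inf
step 3: dist = v0:inf,v1:0,v2:19,v3:inf,v4:inf,v5:18,v6:27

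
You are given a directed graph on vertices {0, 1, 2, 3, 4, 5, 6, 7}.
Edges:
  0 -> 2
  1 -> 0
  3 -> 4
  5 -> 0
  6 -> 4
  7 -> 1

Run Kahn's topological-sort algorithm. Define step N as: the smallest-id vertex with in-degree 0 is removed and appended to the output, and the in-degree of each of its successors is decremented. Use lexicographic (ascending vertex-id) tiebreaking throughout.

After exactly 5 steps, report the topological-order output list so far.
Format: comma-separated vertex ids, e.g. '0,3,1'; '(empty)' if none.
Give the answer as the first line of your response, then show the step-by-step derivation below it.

3,5,6,4,7

step 1: output 3; order=[3]; indeg=(2,1,1,0,1,0,0,0)
step 2: output 5; order=[3,5]; indeg=(1,1,1,0,1,0,0,0)
step 3: output 6; order=[3,5,6]; indeg=(1,1,1,0,0,0,0,0)
step 4: output 4; order=[3,5,6,4]; indeg=(1,1,1,0,0,0,0,0)
step 5: output 7; order=[3,5,6,4,7]; indeg=(1,0,1,0,0,0,0,0)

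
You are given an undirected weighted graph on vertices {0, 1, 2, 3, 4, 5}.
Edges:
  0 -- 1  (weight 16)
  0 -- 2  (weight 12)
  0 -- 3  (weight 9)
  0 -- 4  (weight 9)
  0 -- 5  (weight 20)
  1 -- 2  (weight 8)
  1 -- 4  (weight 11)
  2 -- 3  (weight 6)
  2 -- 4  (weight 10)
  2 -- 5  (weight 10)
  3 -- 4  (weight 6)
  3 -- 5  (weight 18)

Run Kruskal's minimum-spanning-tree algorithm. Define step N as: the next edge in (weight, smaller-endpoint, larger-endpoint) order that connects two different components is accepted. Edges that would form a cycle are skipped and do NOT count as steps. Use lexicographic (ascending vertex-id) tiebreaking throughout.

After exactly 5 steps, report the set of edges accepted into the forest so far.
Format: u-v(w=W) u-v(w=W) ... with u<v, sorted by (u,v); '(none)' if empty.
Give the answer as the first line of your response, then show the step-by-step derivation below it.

0-3(w=9) 1-2(w=8) 2-3(w=6) 2-5(w=10) 3-4(w=6)

step 1: add edge 2-3 (w=6); MST = {2-3(w=6)}
step 2: add edge 3-4 (w=6); MST = {2-3(w=6) 3-4(w=6)}
step 3: add edge 1-2 (w=8); MST = {1-2(w=8) 2-3(w=6) 3-4(w=6)}
step 4: add edge 0-3 (w=9); MST = {0-3(w=9) 1-2(w=8) 2-3(w=6) 3-4(w=6)}
step 5: add edge 2-5 (w=10); MST = {0-3(w=9) 1-2(w=8) 2-3(w=6) 2-5(w=10) 3-4(w=6)}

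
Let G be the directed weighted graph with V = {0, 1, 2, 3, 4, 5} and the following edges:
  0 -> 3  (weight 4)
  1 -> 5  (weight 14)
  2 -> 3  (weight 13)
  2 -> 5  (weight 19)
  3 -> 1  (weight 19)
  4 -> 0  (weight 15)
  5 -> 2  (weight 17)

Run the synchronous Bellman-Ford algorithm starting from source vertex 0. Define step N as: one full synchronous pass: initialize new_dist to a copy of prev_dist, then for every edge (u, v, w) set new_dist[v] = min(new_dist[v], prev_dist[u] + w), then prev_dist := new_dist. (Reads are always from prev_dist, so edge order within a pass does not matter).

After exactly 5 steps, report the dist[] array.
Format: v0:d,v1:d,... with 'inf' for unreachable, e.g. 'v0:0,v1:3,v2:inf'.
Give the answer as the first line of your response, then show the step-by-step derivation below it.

v0:0,v1:23,v2:54,v3:4,v4:inf,v5:37

step 1: dist = v0:0,v1:inf,v2:inf,v3:4,v4:inf,v5:inf
step 2: dist = v0:0,v1:23,v2:inf,v3:4,v4:inf,v5:inf
step 3: dist = v0:0,v1:23,v2:inf,v3:4,v4:inf,v5:37
step 4: dist = v0:0,v1:23,v2:54,v3:4,v4:inf,v5:37
step 5: dist = v0:0,v1:23,v2:54,v3:4,v4:inf,v5:37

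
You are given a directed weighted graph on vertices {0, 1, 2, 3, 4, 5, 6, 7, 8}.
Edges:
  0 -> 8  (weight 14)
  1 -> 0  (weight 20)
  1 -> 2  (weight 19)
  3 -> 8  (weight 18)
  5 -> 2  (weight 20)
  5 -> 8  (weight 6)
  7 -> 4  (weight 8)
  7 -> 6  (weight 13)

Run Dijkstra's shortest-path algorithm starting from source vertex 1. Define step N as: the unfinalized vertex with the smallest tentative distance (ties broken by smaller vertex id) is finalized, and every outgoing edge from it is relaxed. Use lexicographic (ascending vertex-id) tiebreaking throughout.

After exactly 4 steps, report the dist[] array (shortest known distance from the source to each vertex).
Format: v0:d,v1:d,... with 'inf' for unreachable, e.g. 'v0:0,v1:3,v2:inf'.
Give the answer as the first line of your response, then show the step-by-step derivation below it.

v0:20,v1:0,v2:19,v3:inf,v4:inf,v5:inf,v6:inf,v7:inf,v8:34

step 1: dist = v0:20,v1:0,v2:19,v3:inf,v4:inf,v5:inf,v6:inf,v7:inf,v8:inf
step 2: dist = v0:20,v1:0,v2:19,v3:inf,v4:inf,v5:inf,v6:inf,v7:inf,v8:inf
step 3: dist = v0:20,v1:0,v2:19,v3:inf,v4:inf,v5:inf,v6:inf,v7:inf,v8:34
step 4: dist = v0:20,v1:0,v2:19,v3:inf,v4:inf,v5:inf,v6:inf,v7:inf,v8:34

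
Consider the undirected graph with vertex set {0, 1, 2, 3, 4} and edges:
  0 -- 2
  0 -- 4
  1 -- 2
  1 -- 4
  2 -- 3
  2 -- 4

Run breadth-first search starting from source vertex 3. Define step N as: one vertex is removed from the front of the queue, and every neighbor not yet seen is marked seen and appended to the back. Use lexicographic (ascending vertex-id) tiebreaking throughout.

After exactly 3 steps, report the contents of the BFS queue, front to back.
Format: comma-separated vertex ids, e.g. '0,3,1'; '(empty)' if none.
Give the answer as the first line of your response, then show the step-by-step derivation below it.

1,4

step 1: dequeue 3; queue=[2]; order=3
step 2: dequeue 2; queue=[0,1,4]; order=3,2
step 3: dequeue 0; queue=[1,4]; order=3,2,0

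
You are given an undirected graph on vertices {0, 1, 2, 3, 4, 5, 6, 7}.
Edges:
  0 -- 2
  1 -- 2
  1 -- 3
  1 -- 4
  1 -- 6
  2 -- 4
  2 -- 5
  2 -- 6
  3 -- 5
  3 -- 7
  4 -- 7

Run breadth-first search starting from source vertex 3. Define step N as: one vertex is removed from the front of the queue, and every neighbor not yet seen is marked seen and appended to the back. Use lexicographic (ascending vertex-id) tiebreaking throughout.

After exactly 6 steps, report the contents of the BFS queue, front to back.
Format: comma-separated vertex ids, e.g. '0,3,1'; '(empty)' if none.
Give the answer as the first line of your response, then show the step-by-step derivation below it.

6,0

step 1: dequeue 3; queue=[1,5,7]; order=3
step 2: dequeue 1; queue=[5,7,2,4,6]; order=3,1
step 3: dequeue 5; queue=[7,2,4,6]; order=3,1,5
step 4: dequeue 7; queue=[2,4,6]; order=3,1,5,7
step 5: dequeue 2; queue=[4,6,0]; order=3,1,5,7,2
step 6: dequeue 4; queue=[6,0]; order=3,1,5,7,2,4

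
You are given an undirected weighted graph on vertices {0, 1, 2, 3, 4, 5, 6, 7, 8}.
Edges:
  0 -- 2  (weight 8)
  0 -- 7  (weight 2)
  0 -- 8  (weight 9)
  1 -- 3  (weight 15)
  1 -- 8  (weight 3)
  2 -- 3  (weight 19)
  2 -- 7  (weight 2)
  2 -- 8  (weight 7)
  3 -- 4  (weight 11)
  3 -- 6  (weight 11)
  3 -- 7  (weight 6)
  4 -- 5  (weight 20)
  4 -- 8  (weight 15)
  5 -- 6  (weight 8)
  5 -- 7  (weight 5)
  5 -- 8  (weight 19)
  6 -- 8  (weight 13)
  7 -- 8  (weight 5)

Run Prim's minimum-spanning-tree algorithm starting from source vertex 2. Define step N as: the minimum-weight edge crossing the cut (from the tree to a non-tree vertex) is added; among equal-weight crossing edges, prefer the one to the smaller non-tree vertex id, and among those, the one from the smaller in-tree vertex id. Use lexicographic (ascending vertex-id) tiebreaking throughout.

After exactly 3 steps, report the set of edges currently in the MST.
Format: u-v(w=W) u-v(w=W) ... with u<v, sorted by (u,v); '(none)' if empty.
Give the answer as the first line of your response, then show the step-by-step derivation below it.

0-7(w=2) 2-7(w=2) 5-7(w=5)

step 1: add edge 2-7 (w=2); MST = {2-7(w=2)}
step 2: add edge 0-7 (w=2); MST = {0-7(w=2) 2-7(w=2)}
step 3: add edge 5-7 (w=5); MST = {0-7(w=2) 2-7(w=2) 5-7(w=5)}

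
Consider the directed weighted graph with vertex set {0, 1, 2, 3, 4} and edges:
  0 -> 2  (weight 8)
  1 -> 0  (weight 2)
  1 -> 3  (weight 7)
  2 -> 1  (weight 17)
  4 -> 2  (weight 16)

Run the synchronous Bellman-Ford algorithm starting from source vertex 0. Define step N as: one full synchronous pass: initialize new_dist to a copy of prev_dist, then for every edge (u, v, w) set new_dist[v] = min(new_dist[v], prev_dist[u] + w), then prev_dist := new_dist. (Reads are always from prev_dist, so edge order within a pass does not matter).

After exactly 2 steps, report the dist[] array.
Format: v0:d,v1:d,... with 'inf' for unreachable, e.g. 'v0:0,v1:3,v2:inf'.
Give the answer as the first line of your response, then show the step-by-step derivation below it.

v0:0,v1:25,v2:8,v3:inf,v4:inf

step 1: dist = v0:0,v1:inf,v2:8,v3:inf,v4:inf
step 2: dist = v0:0,v1:25,v2:8,v3:inf,v4:inf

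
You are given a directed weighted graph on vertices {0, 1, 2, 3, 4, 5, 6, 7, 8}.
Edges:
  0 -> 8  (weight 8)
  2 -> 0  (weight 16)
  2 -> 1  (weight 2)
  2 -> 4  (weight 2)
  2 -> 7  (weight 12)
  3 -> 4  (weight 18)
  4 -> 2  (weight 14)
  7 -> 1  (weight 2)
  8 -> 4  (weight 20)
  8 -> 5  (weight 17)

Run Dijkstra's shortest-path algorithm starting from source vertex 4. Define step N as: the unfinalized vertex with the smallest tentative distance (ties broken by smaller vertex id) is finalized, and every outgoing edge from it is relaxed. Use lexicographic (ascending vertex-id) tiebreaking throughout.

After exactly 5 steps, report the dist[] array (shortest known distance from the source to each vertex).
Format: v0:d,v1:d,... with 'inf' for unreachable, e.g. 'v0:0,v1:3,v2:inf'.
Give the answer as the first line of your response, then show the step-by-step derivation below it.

v0:30,v1:16,v2:14,v3:inf,v4:0,v5:inf,v6:inf,v7:26,v8:38

step 1: dist = v0:inf,v1:inf,v2:14,v3:inf,v4:0,v5:inf,v6:inf,v7:inf,v8:inf
step 2: dist = v0:30,v1:16,v2:14,v3:inf,v4:0,v5:inf,v6:inf,v7:26,v8:inf
step 3: dist = v0:30,v1:16,v2:14,v3:inf,v4:0,v5:inf,v6:inf,v7:26,v8:inf
step 4: dist = v0:30,v1:16,v2:14,v3:inf,v4:0,v5:inf,v6:inf,v7:26,v8:inf
step 5: dist = v0:30,v1:16,v2:14,v3:inf,v4:0,v5:inf,v6:inf,v7:26,v8:38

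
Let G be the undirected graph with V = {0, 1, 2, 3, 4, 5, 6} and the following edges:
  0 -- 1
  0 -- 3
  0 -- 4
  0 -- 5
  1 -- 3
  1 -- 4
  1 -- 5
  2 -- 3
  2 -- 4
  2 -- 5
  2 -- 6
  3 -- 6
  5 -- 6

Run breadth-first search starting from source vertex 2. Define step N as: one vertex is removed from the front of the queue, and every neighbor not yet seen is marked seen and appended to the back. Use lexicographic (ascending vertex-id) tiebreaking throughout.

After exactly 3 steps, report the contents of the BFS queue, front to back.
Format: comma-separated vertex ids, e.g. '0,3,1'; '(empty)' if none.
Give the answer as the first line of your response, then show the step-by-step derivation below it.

5,6,0,1

step 1: dequeue 2; queue=[3,4,5,6]; order=2
step 2: dequeue 3; queue=[4,5,6,0,1]; order=2,3
step 3: dequeue 4; queue=[5,6,0,1]; order=2,3,4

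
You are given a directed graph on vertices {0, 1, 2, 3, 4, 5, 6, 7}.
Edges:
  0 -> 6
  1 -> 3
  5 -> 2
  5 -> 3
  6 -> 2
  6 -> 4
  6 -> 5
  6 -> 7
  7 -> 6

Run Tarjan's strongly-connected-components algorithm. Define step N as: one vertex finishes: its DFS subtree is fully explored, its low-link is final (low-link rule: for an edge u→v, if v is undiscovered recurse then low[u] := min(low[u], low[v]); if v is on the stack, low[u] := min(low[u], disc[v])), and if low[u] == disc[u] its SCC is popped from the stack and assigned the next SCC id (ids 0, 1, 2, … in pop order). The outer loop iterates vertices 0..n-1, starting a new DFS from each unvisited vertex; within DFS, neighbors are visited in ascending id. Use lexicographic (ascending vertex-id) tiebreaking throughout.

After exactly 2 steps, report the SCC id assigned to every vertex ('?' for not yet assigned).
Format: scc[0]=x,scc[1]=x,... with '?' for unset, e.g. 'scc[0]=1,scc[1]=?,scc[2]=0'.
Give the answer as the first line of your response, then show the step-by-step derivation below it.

scc[0]=?,scc[1]=?,scc[2]=0,scc[3]=?,scc[4]=1,scc[5]=?,scc[6]=?,scc[7]=?

step 1: low=(low[0]=0,low[1]=?,low[2]=2,low[3]=?,low[4]=?,low[5]=?,low[6]=1,low[7]=?); scc=(scc[0]=?,scc[1]=?,scc[2]=0,scc[3]=?,scc[4]=?,scc[5]=?,scc[6]=?,scc[7]=?)
step 2: low=(low[0]=0,low[1]=?,low[2]=2,low[3]=?,low[4]=3,low[5]=?,low[6]=1,low[7]=?); scc=(scc[0]=?,scc[1]=?,scc[2]=0,scc[3]=?,scc[4]=1,scc[5]=?,scc[6]=?,scc[7]=?)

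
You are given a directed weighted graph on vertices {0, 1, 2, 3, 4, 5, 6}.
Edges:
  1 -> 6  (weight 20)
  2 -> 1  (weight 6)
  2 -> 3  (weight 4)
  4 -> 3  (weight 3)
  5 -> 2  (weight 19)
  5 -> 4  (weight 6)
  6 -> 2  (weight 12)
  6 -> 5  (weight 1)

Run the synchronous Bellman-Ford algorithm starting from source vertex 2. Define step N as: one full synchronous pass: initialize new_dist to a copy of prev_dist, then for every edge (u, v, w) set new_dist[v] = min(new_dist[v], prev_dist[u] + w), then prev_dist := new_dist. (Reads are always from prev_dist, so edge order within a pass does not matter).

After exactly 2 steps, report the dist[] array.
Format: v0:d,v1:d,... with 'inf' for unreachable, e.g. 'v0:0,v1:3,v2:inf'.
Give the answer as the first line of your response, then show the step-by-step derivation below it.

v0:inf,v1:6,v2:0,v3:4,v4:inf,v5:inf,v6:26

step 1: dist = v0:inf,v1:6,v2:0,v3:4,v4:inf,v5:inf,v6:inf
step 2: dist = v0:inf,v1:6,v2:0,v3:4,v4:inf,v5:inf,v6:26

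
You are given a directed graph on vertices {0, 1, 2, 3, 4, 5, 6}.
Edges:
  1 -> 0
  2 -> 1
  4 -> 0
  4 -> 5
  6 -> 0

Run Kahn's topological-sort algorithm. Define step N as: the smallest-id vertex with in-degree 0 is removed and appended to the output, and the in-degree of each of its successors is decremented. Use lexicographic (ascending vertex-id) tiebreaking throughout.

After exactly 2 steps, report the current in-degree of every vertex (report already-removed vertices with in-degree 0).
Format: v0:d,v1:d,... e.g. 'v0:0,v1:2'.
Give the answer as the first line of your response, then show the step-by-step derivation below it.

v0:2,v1:0,v2:0,v3:0,v4:0,v5:1,v6:0

step 1: output 2; order=[2]; indeg=(3,0,0,0,0,1,0)
step 2: output 1; order=[2,1]; indeg=(2,0,0,0,0,1,0)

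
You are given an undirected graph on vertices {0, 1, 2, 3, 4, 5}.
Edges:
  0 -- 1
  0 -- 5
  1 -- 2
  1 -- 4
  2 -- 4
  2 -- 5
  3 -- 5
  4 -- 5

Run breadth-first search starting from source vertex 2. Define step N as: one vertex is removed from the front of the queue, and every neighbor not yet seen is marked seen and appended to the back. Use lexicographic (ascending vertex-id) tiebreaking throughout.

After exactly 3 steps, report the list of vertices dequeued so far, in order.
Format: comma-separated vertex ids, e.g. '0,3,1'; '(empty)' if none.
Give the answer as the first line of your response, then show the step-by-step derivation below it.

2,1,4

step 1: dequeue 2; queue=[1,4,5]; order=2
step 2: dequeue 1; queue=[4,5,0]; order=2,1
step 3: dequeue 4; queue=[5,0]; order=2,1,4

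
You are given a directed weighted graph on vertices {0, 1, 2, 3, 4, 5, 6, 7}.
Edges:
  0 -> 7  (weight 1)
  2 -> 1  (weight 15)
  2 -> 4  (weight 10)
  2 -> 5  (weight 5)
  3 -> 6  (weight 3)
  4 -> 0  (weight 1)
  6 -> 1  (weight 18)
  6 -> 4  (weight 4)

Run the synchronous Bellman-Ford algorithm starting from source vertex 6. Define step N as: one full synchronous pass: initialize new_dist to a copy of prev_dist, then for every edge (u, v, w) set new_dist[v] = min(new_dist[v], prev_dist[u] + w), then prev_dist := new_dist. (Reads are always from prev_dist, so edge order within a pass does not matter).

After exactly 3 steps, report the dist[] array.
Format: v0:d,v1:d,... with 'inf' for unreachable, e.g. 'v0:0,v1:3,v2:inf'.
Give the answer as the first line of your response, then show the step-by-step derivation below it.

v0:5,v1:18,v2:inf,v3:inf,v4:4,v5:inf,v6:0,v7:6

step 1: dist = v0:inf,v1:18,v2:inf,v3:inf,v4:4,v5:inf,v6:0,v7:inf
step 2: dist = v0:5,v1:18,v2:inf,v3:inf,v4:4,v5:inf,v6:0,v7:inf
step 3: dist = v0:5,v1:18,v2:inf,v3:inf,v4:4,v5:inf,v6:0,v7:6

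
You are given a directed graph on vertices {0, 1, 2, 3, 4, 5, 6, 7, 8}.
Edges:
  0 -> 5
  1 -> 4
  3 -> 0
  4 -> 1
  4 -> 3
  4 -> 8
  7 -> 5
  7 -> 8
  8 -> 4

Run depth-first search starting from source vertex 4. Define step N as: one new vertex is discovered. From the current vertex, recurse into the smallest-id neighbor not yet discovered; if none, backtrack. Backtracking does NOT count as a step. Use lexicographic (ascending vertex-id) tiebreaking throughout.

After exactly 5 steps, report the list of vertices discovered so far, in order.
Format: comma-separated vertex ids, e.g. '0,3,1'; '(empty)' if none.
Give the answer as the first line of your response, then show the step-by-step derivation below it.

4,1,3,0,5

step 1: discover 4; path=4; order=4
step 2: discover 1; path=4>1; order=4,1
step 3: discover 3; path=4>3; order=4,1,3
step 4: discover 0; path=4>3>0; order=4,1,3,0
step 5: discover 5; path=4>3>0>5; order=4,1,3,0,5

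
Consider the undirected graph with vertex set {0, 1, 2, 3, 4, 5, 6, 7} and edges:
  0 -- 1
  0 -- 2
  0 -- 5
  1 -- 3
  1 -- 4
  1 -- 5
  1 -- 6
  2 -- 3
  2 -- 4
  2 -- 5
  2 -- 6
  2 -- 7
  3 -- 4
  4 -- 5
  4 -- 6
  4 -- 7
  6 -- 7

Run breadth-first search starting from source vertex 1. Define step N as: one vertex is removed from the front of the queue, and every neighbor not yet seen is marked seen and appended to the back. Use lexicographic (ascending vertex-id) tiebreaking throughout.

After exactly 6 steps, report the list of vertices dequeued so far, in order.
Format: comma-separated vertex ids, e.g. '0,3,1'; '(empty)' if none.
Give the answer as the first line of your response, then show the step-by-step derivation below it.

1,0,3,4,5,6

step 1: dequeue 1; queue=[0,3,4,5,6]; order=1
step 2: dequeue 0; queue=[3,4,5,6,2]; order=1,0
step 3: dequeue 3; queue=[4,5,6,2]; order=1,0,3
step 4: dequeue 4; queue=[5,6,2,7]; order=1,0,3,4
step 5: dequeue 5; queue=[6,2,7]; order=1,0,3,4,5
step 6: dequeue 6; queue=[2,7]; order=1,0,3,4,5,6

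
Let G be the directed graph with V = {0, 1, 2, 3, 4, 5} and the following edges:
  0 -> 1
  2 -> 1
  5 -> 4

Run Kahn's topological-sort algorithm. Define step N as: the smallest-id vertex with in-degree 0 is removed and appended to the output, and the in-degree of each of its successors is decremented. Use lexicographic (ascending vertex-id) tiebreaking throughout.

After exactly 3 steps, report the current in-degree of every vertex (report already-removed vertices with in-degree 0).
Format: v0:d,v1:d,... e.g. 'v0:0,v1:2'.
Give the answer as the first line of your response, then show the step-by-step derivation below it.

v0:0,v1:0,v2:0,v3:0,v4:1,v5:0

step 1: output 0; order=[0]; indeg=(0,1,0,0,1,0)
step 2: output 2; order=[0,2]; indeg=(0,0,0,0,1,0)
step 3: output 1; order=[0,2,1]; indeg=(0,0,0,0,1,0)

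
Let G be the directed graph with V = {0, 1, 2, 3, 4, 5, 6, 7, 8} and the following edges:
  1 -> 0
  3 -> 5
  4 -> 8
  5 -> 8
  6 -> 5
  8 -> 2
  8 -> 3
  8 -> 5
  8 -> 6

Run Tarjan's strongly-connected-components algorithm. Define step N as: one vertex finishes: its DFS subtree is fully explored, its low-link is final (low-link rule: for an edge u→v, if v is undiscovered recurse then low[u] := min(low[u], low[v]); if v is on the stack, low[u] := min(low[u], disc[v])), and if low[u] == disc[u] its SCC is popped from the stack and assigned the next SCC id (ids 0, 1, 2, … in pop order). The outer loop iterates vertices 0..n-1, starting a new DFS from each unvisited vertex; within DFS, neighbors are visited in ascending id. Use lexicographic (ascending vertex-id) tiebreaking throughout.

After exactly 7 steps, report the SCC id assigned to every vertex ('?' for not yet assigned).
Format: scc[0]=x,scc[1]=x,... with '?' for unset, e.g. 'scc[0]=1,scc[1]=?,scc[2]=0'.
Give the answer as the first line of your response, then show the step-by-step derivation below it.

scc[0]=0,scc[1]=1,scc[2]=2,scc[3]=3,scc[4]=?,scc[5]=3,scc[6]=3,scc[7]=?,scc[8]=3

step 1: low=(low[0]=0,low[1]=?,low[2]=?,low[3]=?,low[4]=?,low[5]=?,low[6]=?,low[7]=?,low[8]=?); scc=(scc[0]=0,scc[1]=?,scc[2]=?,scc[3]=?,scc[4]=?,scc[5]=?,scc[6]=?,scc[7]=?,scc[8]=?)
step 2: low=(low[0]=0,low[1]=1,low[2]=?,low[3]=?,low[4]=?,low[5]=?,low[6]=?,low[7]=?,low[8]=?); scc=(scc[0]=0,scc[1]=1,scc[2]=?,scc[3]=?,scc[4]=?,scc[5]=?,scc[6]=?,scc[7]=?,scc[8]=?)
step 3: low=(low[0]=0,low[1]=1,low[2]=2,low[3]=?,low[4]=?,low[5]=?,low[6]=?,low[7]=?,low[8]=?); scc=(scc[0]=0,scc[1]=1,scc[2]=2,scc[3]=?,scc[4]=?,scc[5]=?,scc[6]=?,scc[7]=?,scc[8]=?)
step 4: low=(low[0]=0,low[1]=1,low[2]=2,low[3]=3,low[4]=?,low[5]=4,low[6]=4,low[7]=?,low[8]=3); scc=(scc[0]=0,scc[1]=1,scc[2]=2,scc[3]=?,scc[4]=?,scc[5]=?,scc[6]=?,scc[7]=?,scc[8]=?)
step 5: low=(low[0]=0,low[1]=1,low[2]=2,low[3]=3,low[4]=?,low[5]=4,low[6]=4,low[7]=?,low[8]=3); scc=(scc[0]=0,scc[1]=1,scc[2]=2,scc[3]=?,scc[4]=?,scc[5]=?,scc[6]=?,scc[7]=?,scc[8]=?)
step 6: low=(low[0]=0,low[1]=1,low[2]=2,low[3]=3,low[4]=?,low[5]=3,low[6]=4,low[7]=?,low[8]=3); scc=(scc[0]=0,scc[1]=1,scc[2]=2,scc[3]=?,scc[4]=?,scc[5]=?,scc[6]=?,scc[7]=?,scc[8]=?)
step 7: low=(low[0]=0,low[1]=1,low[2]=2,low[3]=3,low[4]=?,low[5]=3,low[6]=4,low[7]=?,low[8]=3); scc=(scc[0]=0,scc[1]=1,scc[2]=2,scc[3]=3,scc[4]=?,scc[5]=3,scc[6]=3,scc[7]=?,scc[8]=3)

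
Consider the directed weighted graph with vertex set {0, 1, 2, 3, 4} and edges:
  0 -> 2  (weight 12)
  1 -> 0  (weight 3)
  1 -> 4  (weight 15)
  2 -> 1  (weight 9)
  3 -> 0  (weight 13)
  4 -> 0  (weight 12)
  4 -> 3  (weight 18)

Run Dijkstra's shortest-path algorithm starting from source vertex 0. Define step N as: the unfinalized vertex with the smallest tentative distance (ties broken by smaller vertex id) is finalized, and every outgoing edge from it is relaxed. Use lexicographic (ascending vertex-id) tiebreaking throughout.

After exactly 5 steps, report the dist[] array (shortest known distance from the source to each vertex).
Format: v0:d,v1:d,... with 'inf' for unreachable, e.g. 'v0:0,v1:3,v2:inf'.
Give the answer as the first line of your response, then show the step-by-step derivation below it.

v0:0,v1:21,v2:12,v3:54,v4:36

step 1: dist = v0:0,v1:inf,v2:12,v3:inf,v4:inf
step 2: dist = v0:0,v1:21,v2:12,v3:inf,v4:inf
step 3: dist = v0:0,v1:21,v2:12,v3:inf,v4:36
step 4: dist = v0:0,v1:21,v2:12,v3:54,v4:36
step 5: dist = v0:0,v1:21,v2:12,v3:54,v4:36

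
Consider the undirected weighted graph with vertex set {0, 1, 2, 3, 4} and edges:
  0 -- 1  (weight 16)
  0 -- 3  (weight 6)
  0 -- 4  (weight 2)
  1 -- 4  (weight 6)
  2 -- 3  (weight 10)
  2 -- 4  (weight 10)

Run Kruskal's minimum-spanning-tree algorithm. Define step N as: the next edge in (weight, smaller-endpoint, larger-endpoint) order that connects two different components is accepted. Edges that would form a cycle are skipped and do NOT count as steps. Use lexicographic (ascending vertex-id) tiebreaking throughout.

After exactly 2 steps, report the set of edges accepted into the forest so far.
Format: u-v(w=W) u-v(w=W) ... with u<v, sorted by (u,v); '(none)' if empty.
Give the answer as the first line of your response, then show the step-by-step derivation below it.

0-3(w=6) 0-4(w=2)

step 1: add edge 0-4 (w=2); MST = {0-4(w=2)}
step 2: add edge 0-3 (w=6); MST = {0-3(w=6) 0-4(w=2)}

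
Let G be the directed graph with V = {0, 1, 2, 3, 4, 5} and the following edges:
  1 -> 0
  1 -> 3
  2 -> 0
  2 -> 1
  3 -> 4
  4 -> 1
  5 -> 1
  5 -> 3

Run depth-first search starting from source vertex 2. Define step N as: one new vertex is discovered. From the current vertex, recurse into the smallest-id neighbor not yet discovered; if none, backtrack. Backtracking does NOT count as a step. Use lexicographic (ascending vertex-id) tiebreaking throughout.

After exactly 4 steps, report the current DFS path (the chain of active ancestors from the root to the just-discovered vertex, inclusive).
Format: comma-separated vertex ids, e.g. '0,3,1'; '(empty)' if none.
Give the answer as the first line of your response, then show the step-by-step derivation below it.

2,1,3

step 1: discover 2; path=2; order=2
step 2: discover 0; path=2>0; order=2,0
step 3: discover 1; path=2>1; order=2,0,1
step 4: discover 3; path=2>1>3; order=2,0,1,3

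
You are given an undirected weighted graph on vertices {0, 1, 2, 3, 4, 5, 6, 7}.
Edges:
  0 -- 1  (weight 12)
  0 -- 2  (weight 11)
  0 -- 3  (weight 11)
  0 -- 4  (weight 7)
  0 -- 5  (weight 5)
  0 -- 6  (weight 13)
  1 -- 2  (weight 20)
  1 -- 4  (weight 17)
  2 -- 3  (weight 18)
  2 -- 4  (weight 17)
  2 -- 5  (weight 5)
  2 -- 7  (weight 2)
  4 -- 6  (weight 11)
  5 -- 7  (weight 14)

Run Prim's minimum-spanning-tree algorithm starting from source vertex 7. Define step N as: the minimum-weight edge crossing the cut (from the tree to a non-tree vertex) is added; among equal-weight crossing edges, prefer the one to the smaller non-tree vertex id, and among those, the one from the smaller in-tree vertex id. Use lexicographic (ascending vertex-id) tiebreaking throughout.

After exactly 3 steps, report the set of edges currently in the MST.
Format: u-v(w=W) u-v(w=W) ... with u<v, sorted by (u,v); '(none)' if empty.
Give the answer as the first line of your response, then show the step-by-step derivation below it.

0-5(w=5) 2-5(w=5) 2-7(w=2)

step 1: add edge 2-7 (w=2); MST = {2-7(w=2)}
step 2: add edge 2-5 (w=5); MST = {2-5(w=5) 2-7(w=2)}
step 3: add edge 0-5 (w=5); MST = {0-5(w=5) 2-5(w=5) 2-7(w=2)}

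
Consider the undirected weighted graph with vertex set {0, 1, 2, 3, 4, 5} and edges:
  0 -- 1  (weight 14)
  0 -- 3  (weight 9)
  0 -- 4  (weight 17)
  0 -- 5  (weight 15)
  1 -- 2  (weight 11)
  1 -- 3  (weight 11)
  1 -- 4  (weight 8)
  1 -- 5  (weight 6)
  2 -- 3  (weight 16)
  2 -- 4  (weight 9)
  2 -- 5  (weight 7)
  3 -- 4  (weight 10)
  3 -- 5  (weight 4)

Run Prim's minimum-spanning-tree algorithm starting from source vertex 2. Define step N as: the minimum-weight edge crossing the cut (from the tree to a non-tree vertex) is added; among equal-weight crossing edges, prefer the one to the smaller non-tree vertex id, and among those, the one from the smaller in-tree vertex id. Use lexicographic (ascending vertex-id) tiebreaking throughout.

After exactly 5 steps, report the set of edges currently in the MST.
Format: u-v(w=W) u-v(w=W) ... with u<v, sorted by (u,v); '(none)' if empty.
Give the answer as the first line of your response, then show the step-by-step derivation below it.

0-3(w=9) 1-4(w=8) 1-5(w=6) 2-5(w=7) 3-5(w=4)

step 1: add edge 2-5 (w=7); MST = {2-5(w=7)}
step 2: add edge 3-5 (w=4); MST = {2-5(w=7) 3-5(w=4)}
step 3: add edge 1-5 (w=6); MST = {1-5(w=6) 2-5(w=7) 3-5(w=4)}
step 4: add edge 1-4 (w=8); MST = {1-4(w=8) 1-5(w=6) 2-5(w=7) 3-5(w=4)}
step 5: add edge 0-3 (w=9); MST = {0-3(w=9) 1-4(w=8) 1-5(w=6) 2-5(w=7) 3-5(w=4)}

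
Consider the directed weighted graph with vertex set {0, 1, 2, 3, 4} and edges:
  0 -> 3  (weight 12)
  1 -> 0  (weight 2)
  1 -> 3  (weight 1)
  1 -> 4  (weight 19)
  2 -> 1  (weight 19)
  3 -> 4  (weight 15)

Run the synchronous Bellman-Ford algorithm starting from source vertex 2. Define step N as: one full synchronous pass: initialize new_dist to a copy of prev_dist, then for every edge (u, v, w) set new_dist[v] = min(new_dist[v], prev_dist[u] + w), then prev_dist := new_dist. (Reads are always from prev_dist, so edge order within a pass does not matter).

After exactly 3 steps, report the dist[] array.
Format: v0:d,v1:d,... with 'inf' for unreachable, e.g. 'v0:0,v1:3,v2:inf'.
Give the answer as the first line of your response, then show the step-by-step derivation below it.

v0:21,v1:19,v2:0,v3:20,v4:35

step 1: dist = v0:inf,v1:19,v2:0,v3:inf,v4:inf
step 2: dist = v0:21,v1:19,v2:0,v3:20,v4:38
step 3: dist = v0:21,v1:19,v2:0,v3:20,v4:35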